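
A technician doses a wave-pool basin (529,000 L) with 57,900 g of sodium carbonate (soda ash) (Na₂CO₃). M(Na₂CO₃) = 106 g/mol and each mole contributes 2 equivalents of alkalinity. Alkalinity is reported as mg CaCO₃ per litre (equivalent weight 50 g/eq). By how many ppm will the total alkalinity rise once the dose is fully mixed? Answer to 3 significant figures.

Moles of Na₂CO₃: 57,900 g ÷ 106 g/mol = 546.2 mol → 1092 eq of alkalinity.
As CaCO₃: 1092 eq × 50 g/eq = 54,620 g.
Rise: 54,620 g / 529,000 L × 1000 = 103.3 mg/L.

103 ppm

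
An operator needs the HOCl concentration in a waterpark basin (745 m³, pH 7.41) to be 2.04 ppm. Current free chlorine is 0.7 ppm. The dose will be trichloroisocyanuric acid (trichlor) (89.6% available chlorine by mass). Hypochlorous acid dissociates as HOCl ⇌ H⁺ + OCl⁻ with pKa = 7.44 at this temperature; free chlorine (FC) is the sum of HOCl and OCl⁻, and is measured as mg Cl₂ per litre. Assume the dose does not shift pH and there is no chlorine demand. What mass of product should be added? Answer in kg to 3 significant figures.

2.70 kg

Volume: 745 m³ = 745,000 L.
[OCl⁻]/[HOCl] = 10^(pH − pKa) = 10^(7.41 − 7.44) = 0.9333; fraction as HOCl = 1/(1 + 0.9333) = 0.5173.
Free chlorine required for 2.04 ppm HOCl: 2.04 / 0.5173 = 3.944 ppm.
FC to add: 3.944 − 0.7 = 3.244 mg/L as Cl₂.
Cl₂ equivalent: 3.244 mg/L × 745,000 L = 2417 g.
Product at 89.6% available Cl: 2417 / 0.896 = 2697 g.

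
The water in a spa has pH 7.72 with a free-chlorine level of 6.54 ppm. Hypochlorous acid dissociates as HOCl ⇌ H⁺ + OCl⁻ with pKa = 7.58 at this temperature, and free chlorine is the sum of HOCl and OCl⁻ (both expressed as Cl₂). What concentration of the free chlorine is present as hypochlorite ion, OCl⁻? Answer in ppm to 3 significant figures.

[OCl⁻]/[HOCl] = 10^(pH − pKa) = 10^(7.72 − 7.58) = 10^0.14 = 1.38.
Fraction as HOCl = 1 / (1 + 1.38) = 0.4201.
OCl⁻ = (1 − 0.4201) × 6.54 ppm = 3.793 ppm.

3.79 ppm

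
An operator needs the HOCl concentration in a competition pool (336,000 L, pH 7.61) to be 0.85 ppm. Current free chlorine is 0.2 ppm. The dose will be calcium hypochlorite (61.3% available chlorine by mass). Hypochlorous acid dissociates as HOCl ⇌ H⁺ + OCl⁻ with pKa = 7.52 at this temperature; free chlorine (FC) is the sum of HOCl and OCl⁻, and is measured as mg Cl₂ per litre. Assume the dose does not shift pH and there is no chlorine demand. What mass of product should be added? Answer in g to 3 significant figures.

929 g

[OCl⁻]/[HOCl] = 10^(pH − pKa) = 10^(7.61 − 7.52) = 1.23; fraction as HOCl = 1/(1 + 1.23) = 0.4484.
Free chlorine required for 0.85 ppm HOCl: 0.85 / 0.4484 = 1.896 ppm.
FC to add: 1.896 − 0.2 = 1.696 mg/L as Cl₂.
Cl₂ equivalent: 1.696 mg/L × 336,000 L = 569.8 g.
Product at 61.3% available Cl: 569.8 / 0.613 = 929.5 g.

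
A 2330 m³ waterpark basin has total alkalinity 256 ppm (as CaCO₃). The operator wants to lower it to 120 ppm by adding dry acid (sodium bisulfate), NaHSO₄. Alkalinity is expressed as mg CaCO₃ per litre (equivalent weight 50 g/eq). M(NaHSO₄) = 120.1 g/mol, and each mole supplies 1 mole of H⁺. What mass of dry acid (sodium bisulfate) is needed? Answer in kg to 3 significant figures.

761 kg

Volume: 2330 m³ = 2,330,000 L.
Alkalinity to neutralize: (256 − 120) = 136 mg/L as CaCO₃ × 2,330,000 L = 316,900 g as CaCO₃.
Equivalents of H⁺ required: 316,900 ÷ 50 g/eq = 6338 eq = 6338 mol NaHSO₄.
Mass of NaHSO₄: 6338 × 120.1 = 761,100 g.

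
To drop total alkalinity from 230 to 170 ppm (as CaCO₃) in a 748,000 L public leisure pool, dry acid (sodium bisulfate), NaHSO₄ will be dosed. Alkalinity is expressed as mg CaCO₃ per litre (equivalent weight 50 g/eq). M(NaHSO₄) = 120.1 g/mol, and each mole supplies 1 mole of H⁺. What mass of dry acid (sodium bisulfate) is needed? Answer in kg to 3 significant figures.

Alkalinity to neutralize: (230 − 170) = 60 mg/L as CaCO₃ × 748,000 L = 44,880 g as CaCO₃.
Equivalents of H⁺ required: 44,880 ÷ 50 g/eq = 897.6 eq = 897.6 mol NaHSO₄.
Mass of NaHSO₄: 897.6 × 120.1 = 107,800 g.

108 kg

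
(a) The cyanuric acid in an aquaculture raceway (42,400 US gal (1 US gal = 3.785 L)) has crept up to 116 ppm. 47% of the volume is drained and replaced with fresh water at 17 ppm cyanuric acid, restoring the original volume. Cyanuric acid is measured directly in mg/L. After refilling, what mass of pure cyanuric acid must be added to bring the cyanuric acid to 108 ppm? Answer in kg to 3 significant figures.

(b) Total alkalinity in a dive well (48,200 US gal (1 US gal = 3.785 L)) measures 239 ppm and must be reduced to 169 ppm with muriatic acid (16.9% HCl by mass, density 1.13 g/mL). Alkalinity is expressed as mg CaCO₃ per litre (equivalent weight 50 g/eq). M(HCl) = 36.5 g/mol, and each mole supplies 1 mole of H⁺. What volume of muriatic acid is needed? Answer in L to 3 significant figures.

(a) 6.18 kg; (b) 48.8 L

(a) Volume: 42,400 US gal × 3.785 L/gal = 160,484 L.
(a) After draining 47% and refilling: 116 × 0.53 + 17 × 0.47 = 69.47 ppm.
(a) Deficit to target: 108 − 69.47 = 38.53 mg/L.
(a) Mass: 38.53 mg/L × 160,484 L = 6183 g cyanuric acid.

(b) Volume: 48,200 US gal × 3.785 L/gal = 182,437 L.
(b) Alkalinity to neutralize: (239 − 169) = 70 mg/L as CaCO₃ × 182,437 L = 12,770 g as CaCO₃.
(b) Equivalents of H⁺ required: 12,770 ÷ 50 g/eq = 255.4 eq = 255.4 mol HCl.
(b) Mass of HCl: 255.4 × 36.5 = 9323 g.
(b) Mass of 16.9% solution: 9323 / 0.169 = 55,160 g.
(b) Volume: 55,160 g ÷ 1.13 g/mL = 48,820 mL.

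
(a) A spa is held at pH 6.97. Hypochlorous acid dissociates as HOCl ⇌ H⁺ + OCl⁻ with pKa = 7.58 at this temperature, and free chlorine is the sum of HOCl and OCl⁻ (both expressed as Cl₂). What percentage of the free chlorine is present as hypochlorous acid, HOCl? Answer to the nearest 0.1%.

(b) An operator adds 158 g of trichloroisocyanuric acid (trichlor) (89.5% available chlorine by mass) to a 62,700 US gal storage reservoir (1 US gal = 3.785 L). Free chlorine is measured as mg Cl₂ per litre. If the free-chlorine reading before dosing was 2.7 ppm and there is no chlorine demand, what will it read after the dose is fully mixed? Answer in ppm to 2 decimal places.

(a) 80.3%; (b) 3.30 ppm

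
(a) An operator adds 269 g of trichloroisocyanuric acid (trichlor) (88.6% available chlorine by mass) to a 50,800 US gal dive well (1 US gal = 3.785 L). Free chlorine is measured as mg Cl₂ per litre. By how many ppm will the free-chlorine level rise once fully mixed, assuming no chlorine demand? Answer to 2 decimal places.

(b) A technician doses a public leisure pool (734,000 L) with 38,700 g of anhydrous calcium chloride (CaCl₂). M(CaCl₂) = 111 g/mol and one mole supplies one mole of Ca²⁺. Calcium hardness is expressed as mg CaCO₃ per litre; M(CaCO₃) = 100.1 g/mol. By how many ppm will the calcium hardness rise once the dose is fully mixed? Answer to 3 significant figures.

(a) 1.24 ppm; (b) 47.5 ppm

(a) Volume: 50,800 US gal × 3.785 L/gal = 192,278 L.
(a) Available chlorine delivered: 269 g × 0.886 = 238.3 g as Cl₂.
(a) Concentration rise: 238.3 g / 192,278 L = 1.24 mg/L = 1.24 ppm.

(b) Moles of Ca²⁺: 38,700 g ÷ 111 g/mol = 348.6 mol.
(b) As CaCO₃: 348.6 mol × 100.1 g/mol = 34,900 g.
(b) Rise: 34,900 g / 734,000 L × 1000 = 47.55 mg/L.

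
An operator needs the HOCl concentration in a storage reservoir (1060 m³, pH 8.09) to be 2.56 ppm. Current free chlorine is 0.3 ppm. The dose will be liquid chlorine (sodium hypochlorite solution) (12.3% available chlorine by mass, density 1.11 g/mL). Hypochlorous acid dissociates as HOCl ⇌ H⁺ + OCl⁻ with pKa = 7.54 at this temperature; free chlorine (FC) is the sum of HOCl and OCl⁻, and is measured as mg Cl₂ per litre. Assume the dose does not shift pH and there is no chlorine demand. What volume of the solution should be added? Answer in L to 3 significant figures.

Volume: 1060 m³ = 1,060,000 L.
[OCl⁻]/[HOCl] = 10^(pH − pKa) = 10^(8.09 − 7.54) = 3.548; fraction as HOCl = 1/(1 + 3.548) = 0.2199.
Free chlorine required for 2.56 ppm HOCl: 2.56 / 0.2199 = 11.64 ppm.
FC to add: 11.64 − 0.3 = 11.34 mg/L as Cl₂.
Cl₂ equivalent: 11.34 mg/L × 1,060,000 L = 12,020 g.
Product at 12.3% available Cl: 12,020 / 0.123 = 97,750 g.
Volume: 97,750 g ÷ 1.11 g/mL = 88,070 mL.

88.1 L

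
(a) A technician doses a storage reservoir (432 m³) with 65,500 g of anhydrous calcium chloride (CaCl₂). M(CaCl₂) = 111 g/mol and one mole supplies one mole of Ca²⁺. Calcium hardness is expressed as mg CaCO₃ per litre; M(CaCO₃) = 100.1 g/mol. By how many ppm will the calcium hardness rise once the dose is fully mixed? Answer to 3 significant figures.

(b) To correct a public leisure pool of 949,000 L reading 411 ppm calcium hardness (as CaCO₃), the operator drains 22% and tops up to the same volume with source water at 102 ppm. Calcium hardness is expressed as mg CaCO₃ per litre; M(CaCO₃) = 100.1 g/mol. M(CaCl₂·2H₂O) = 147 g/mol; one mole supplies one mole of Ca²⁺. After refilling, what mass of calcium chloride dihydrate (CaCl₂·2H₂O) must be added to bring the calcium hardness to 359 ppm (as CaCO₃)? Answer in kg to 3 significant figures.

(a) Volume: 432 m³ = 432,000 L.
(a) Moles of Ca²⁺: 65,500 g ÷ 111 g/mol = 590.1 mol.
(a) As CaCO₃: 590.1 mol × 100.1 g/mol = 59,070 g.
(a) Rise: 59,070 g / 432,000 L × 1000 = 136.7 mg/L.

(b) After draining 22% and refilling: 411 × 0.78 + 102 × 0.22 = 343.02 ppm.
(b) Deficit to target: 359 − 343.02 = 15.98 mg/L.
(b) As CaCO₃: 15.98 mg/L × 949,000 L = 15,170 g; ÷ 100.1 = 151.5 mol Ca²⁺.
(b) Mass: 151.5 × 147 = 22,270 g.

(a) 137 ppm; (b) 22.3 kg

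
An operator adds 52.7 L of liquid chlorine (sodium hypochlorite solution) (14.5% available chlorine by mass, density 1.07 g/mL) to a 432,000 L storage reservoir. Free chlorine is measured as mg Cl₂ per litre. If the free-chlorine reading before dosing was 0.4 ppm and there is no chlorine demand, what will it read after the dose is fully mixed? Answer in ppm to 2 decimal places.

Mass of solution: 52.7 L × 1000 mL/L × 1.07 g/mL = 56,390 g.
Available chlorine delivered: 56,390 g × 0.145 = 8176 g as Cl₂.
Concentration rise: 8176 g / 432,000 L = 18.93 mg/L = 18.93 ppm.
Final FC: 0.4 + 18.93 = 19.33 ppm.

19.33 ppm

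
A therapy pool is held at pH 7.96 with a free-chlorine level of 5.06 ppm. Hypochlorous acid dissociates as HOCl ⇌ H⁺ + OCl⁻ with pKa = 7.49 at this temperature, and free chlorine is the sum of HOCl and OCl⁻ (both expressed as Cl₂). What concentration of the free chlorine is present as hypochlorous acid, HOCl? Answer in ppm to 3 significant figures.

1.28 ppm

[OCl⁻]/[HOCl] = 10^(pH − pKa) = 10^(7.96 − 7.49) = 10^0.47 = 2.951.
Fraction as HOCl = 1 / (1 + 2.951) = 0.2531.
HOCl = 0.2531 × 5.06 ppm = 1.281 ppm.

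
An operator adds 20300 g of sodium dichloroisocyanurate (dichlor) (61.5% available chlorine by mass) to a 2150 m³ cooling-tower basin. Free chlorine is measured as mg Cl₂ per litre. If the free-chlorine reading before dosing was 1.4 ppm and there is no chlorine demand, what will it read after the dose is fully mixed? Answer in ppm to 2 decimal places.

Volume: 2150 m³ = 2,150,000 L.
Available chlorine delivered: 20,300 g × 0.615 = 12,480 g as Cl₂.
Concentration rise: 12,480 g / 2,150,000 L = 5.807 mg/L = 5.81 ppm.
Final FC: 1.4 + 5.81 = 7.21 ppm.

7.21 ppm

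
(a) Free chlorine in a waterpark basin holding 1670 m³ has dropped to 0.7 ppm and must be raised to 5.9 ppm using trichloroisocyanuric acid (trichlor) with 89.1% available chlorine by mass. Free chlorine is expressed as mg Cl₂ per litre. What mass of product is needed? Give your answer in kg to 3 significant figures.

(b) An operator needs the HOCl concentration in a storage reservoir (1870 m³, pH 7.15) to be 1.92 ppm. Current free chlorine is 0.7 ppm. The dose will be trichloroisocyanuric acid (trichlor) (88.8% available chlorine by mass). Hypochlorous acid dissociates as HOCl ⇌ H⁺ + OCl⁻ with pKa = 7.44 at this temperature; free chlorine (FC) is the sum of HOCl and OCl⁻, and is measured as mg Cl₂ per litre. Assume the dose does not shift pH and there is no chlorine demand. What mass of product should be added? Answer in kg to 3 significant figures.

(a) 9.75 kg; (b) 4.64 kg

(a) Volume: 1670 m³ = 1,670,000 L.
(a) Chlorine deficit: 5.9 − 0.7 = 5.2 ppm = 5.2 mg/L as Cl₂.
(a) Cl₂ equivalent needed: 5.2 mg/L × 1,670,000 L = 8,684,000 mg = 8684 g.
(a) Product at 89.1% available chlorine: 8684 / 0.891 = 9746 g.

(b) Volume: 1870 m³ = 1,870,000 L.
(b) [OCl⁻]/[HOCl] = 10^(pH − pKa) = 10^(7.15 − 7.44) = 0.5129; fraction as HOCl = 1/(1 + 0.5129) = 0.661.
(b) Free chlorine required for 1.92 ppm HOCl: 1.92 / 0.661 = 2.905 ppm.
(b) FC to add: 2.905 − 0.7 = 2.205 mg/L as Cl₂.
(b) Cl₂ equivalent: 2.205 mg/L × 1,870,000 L = 4123 g.
(b) Product at 88.8% available Cl: 4123 / 0.888 = 4643 g.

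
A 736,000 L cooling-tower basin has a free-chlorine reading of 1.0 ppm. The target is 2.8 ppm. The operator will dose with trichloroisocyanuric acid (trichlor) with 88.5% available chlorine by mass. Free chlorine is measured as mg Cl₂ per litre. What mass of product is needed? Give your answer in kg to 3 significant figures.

1.50 kg

Chlorine deficit: 2.8 − 1.0 = 1.8 ppm = 1.8 mg/L as Cl₂.
Cl₂ equivalent needed: 1.8 mg/L × 736,000 L = 1,325,000 mg = 1325 g.
Product at 88.5% available chlorine: 1325 / 0.885 = 1497 g.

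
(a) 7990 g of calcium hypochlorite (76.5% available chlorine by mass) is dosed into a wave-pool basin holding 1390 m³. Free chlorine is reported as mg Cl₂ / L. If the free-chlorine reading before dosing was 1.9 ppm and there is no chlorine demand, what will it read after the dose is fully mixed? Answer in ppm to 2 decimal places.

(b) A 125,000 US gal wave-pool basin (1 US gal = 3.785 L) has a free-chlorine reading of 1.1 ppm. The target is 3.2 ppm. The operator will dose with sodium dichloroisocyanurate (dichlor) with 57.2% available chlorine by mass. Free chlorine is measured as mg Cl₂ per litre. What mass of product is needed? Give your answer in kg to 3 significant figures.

(a) 6.30 ppm; (b) 1.74 kg

(a) Volume: 1390 m³ = 1,390,000 L.
(a) Available chlorine delivered: 7990 g × 0.765 = 6112 g as Cl₂.
(a) Concentration rise: 6112 g / 1,390,000 L = 4.397 mg/L = 4.40 ppm.
(a) Final FC: 1.9 + 4.40 = 6.30 ppm.

(b) Volume: 125,000 US gal × 3.785 L/gal = 473,125 L.
(b) Chlorine deficit: 3.2 − 1.1 = 2.1 ppm = 2.1 mg/L as Cl₂.
(b) Cl₂ equivalent needed: 2.1 mg/L × 473,125 L = 993,600 mg = 993.6 g.
(b) Product at 57.2% available chlorine: 993.6 / 0.572 = 1737 g.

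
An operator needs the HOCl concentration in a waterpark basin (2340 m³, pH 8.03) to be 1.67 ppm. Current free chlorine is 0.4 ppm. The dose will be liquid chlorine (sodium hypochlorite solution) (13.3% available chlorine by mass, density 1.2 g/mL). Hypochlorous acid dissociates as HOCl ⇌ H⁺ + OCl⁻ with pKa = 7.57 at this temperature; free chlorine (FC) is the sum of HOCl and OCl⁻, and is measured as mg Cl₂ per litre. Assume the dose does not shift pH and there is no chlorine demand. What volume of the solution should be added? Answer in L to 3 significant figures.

89.2 L

Volume: 2340 m³ = 2,340,000 L.
[OCl⁻]/[HOCl] = 10^(pH − pKa) = 10^(8.03 − 7.57) = 2.884; fraction as HOCl = 1/(1 + 2.884) = 0.2575.
Free chlorine required for 1.67 ppm HOCl: 1.67 / 0.2575 = 6.486 ppm.
FC to add: 6.486 − 0.4 = 6.086 mg/L as Cl₂.
Cl₂ equivalent: 6.086 mg/L × 2,340,000 L = 14,240 g.
Product at 13.3% available Cl: 14,240 / 0.133 = 107,100 g.
Volume: 107,100 g ÷ 1.2 g/mL = 89,240 mL.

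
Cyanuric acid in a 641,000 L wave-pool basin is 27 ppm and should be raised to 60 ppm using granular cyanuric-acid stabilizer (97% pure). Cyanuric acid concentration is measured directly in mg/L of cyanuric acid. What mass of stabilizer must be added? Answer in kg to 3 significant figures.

21.8 kg

CYA to add: (60 − 27) = 33 mg/L × 641,000 L = 21,150 g cyanuric acid.
At 97% purity: 21,150 / 0.97 = 21,810 g product.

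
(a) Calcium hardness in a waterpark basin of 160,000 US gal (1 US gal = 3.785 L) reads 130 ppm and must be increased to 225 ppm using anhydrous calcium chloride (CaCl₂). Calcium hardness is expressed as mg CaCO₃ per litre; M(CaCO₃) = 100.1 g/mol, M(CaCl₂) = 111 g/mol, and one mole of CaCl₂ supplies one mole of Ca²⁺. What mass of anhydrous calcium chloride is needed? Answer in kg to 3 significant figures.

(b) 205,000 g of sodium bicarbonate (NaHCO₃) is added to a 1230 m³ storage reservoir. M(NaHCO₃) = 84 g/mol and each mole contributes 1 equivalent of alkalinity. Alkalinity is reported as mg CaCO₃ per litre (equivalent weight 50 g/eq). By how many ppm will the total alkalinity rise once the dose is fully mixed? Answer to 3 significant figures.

(a) Volume: 160,000 US gal × 3.785 L/gal = 605,600 L.
(a) Hardness to add: (225 − 130) = 95 mg/L as CaCO₃ × 605,600 L = 57,530 g as CaCO₃.
(a) Moles of Ca²⁺ (1 mol Ca²⁺ ≡ 1 mol CaCO₃): 57,530 / 100.1 g/mol = 574.7 mol.
(a) Mass of CaCl₂: 574.7 × 111 = 63,800 g.

(b) Volume: 1230 m³ = 1,230,000 L.
(b) Moles of NaHCO₃: 205,000 g ÷ 84 g/mol = 2440 mol → 2440 eq of alkalinity.
(b) As CaCO₃: 2440 eq × 50 g/eq = 122,000 g.
(b) Rise: 122,000 g / 1,230,000 L × 1000 = 99.21 mg/L.

(a) 63.8 kg; (b) 99.2 ppm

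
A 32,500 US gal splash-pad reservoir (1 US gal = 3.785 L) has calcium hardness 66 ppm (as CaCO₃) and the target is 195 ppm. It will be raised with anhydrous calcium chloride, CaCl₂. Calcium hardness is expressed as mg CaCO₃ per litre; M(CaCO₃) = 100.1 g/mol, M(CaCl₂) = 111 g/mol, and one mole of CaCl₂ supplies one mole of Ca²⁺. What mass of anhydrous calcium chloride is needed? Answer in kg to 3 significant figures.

17.6 kg

Volume: 32,500 US gal × 3.785 L/gal = 123,012 L.
Hardness to add: (195 − 66) = 129 mg/L as CaCO₃ × 123,012 L = 15,870 g as CaCO₃.
Moles of Ca²⁺ (1 mol Ca²⁺ ≡ 1 mol CaCO₃): 15,870 / 100.1 g/mol = 158.5 mol.
Mass of CaCl₂: 158.5 × 111 = 17,600 g.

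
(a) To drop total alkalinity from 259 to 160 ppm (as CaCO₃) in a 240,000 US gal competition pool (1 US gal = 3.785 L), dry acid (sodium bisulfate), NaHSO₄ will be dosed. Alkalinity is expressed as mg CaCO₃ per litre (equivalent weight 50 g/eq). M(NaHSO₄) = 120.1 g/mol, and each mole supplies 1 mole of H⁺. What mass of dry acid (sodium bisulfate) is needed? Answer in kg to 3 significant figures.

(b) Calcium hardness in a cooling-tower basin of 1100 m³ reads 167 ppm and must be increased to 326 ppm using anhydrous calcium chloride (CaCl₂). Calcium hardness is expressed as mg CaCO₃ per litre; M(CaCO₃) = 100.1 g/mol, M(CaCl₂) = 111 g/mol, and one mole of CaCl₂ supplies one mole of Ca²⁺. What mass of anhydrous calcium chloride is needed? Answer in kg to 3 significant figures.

(a) 216 kg; (b) 194 kg

(a) Volume: 240,000 US gal × 3.785 L/gal = 908,400 L.
(a) Alkalinity to neutralize: (259 − 160) = 99 mg/L as CaCO₃ × 908,400 L = 89,930 g as CaCO₃.
(a) Equivalents of H⁺ required: 89,930 ÷ 50 g/eq = 1799 eq = 1799 mol NaHSO₄.
(a) Mass of NaHSO₄: 1799 × 120.1 = 216,000 g.

(b) Volume: 1100 m³ = 1,100,000 L.
(b) Hardness to add: (326 − 167) = 159 mg/L as CaCO₃ × 1,100,000 L = 174,900 g as CaCO₃.
(b) Moles of Ca²⁺ (1 mol Ca²⁺ ≡ 1 mol CaCO₃): 174,900 / 100.1 g/mol = 1747 mol.
(b) Mass of CaCl₂: 1747 × 111 = 193,900 g.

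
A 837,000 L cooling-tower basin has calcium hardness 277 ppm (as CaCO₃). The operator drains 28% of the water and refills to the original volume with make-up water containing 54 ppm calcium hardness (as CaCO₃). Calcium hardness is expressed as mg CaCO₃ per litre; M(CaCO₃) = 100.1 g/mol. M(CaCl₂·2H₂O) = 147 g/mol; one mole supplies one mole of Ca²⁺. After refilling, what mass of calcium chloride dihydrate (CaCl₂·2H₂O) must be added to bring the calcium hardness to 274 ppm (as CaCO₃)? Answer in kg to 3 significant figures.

73.1 kg

After draining 28% and refilling: 277 × 0.72 + 54 × 0.28 = 214.56 ppm.
Deficit to target: 274 − 214.56 = 59.44 mg/L.
As CaCO₃: 59.44 mg/L × 837,000 L = 49,750 g; ÷ 100.1 = 497 mol Ca²⁺.
Mass: 497 × 147 = 73,060 g.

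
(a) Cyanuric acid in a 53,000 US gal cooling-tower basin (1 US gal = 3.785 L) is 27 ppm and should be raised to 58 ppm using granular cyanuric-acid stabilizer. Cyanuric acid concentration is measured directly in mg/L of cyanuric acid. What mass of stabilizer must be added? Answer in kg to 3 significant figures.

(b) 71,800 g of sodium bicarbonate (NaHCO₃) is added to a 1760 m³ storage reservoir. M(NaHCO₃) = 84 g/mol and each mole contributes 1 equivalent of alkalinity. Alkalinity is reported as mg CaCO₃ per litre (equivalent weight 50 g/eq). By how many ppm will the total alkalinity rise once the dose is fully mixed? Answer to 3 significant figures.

(a) 6.22 kg; (b) 24.3 ppm

(a) Volume: 53,000 US gal × 3.785 L/gal = 200,605 L.
(a) CYA to add: (58 − 27) = 31 mg/L × 200,605 L = 6219 g cyanuric acid.

(b) Volume: 1760 m³ = 1,760,000 L.
(b) Moles of NaHCO₃: 71,800 g ÷ 84 g/mol = 854.8 mol → 854.8 eq of alkalinity.
(b) As CaCO₃: 854.8 eq × 50 g/eq = 42,740 g.
(b) Rise: 42,740 g / 1,760,000 L × 1000 = 24.28 mg/L.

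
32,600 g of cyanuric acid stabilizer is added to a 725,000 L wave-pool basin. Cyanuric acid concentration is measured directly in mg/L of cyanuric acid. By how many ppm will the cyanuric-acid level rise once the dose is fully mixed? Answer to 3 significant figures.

45.0 ppm

Rise: 32,600 g / 725,000 L × 1000 = 44.97 mg/L.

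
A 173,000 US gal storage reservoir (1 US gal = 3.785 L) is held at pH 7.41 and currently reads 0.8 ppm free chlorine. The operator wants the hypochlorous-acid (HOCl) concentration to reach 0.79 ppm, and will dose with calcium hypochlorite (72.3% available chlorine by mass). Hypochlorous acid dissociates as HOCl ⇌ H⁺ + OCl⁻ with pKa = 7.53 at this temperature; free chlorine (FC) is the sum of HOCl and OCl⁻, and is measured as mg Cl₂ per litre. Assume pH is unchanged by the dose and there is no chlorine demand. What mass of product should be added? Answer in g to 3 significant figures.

Volume: 173,000 US gal × 3.785 L/gal = 654,805 L.
[OCl⁻]/[HOCl] = 10^(pH − pKa) = 10^(7.41 − 7.53) = 0.7586; fraction as HOCl = 1/(1 + 0.7586) = 0.5686.
Free chlorine required for 0.79 ppm HOCl: 0.79 / 0.5686 = 1.389 ppm.
FC to add: 1.389 − 0.8 = 0.5893 mg/L as Cl₂.
Cl₂ equivalent: 0.5893 mg/L × 654,805 L = 385.9 g.
Product at 72.3% available Cl: 385.9 / 0.723 = 533.7 g.

534 g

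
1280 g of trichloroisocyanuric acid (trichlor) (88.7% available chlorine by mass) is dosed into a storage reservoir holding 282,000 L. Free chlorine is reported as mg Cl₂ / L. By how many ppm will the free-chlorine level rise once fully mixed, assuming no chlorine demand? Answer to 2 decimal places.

4.03 ppm

Available chlorine delivered: 1280 g × 0.887 = 1135 g as Cl₂.
Concentration rise: 1135 g / 282,000 L = 4.026 mg/L = 4.03 ppm.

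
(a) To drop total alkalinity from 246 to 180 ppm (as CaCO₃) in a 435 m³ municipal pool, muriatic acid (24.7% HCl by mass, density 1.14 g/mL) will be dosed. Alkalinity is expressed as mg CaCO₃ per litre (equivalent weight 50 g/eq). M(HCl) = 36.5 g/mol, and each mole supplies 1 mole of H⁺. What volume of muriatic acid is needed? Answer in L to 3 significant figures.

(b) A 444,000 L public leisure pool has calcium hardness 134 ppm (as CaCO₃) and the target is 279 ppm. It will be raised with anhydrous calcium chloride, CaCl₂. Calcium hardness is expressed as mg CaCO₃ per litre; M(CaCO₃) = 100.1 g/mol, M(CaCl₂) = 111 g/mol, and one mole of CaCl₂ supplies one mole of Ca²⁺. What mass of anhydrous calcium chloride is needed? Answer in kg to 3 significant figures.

(a) Volume: 435 m³ = 435,000 L.
(a) Alkalinity to neutralize: (246 − 180) = 66 mg/L as CaCO₃ × 435,000 L = 28,710 g as CaCO₃.
(a) Equivalents of H⁺ required: 28,710 ÷ 50 g/eq = 574.2 eq = 574.2 mol HCl.
(a) Mass of HCl: 574.2 × 36.5 = 20,960 g.
(a) Mass of 24.7% solution: 20,960 / 0.247 = 84,850 g.
(a) Volume: 84,850 g ÷ 1.14 g/mL = 74,430 mL.

(b) Hardness to add: (279 − 134) = 145 mg/L as CaCO₃ × 444,000 L = 64,380 g as CaCO₃.
(b) Moles of Ca²⁺ (1 mol Ca²⁺ ≡ 1 mol CaCO₃): 64,380 / 100.1 g/mol = 643.2 mol.
(b) Mass of CaCl₂: 643.2 × 111 = 71,390 g.

(a) 74.4 L; (b) 71.4 kg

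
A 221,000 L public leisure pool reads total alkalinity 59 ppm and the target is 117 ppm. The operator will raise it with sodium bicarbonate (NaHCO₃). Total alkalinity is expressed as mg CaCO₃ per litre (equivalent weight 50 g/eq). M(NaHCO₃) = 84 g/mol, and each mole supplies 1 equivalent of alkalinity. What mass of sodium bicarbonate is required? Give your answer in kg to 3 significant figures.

Alkalinity to add: (117 − 59) = 58 mg/L as CaCO₃ × 221,000 L = 12,820 g as CaCO₃.
Equivalents: 12,820 g ÷ 50 g/eq = 256.4 eq.
NaHCO₃ supplies 1 eq per mole → 256.4 mol.
Mass: 256.4 mol × 84 g/mol = 21,530 g.

21.5 kg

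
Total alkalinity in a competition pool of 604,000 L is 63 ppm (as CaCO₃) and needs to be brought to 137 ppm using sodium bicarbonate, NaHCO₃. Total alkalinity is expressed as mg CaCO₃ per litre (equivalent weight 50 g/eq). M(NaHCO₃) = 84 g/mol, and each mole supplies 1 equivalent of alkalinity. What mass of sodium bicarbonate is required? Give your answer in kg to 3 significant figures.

Alkalinity to add: (137 − 63) = 74 mg/L as CaCO₃ × 604,000 L = 44,700 g as CaCO₃.
Equivalents: 44,700 g ÷ 50 g/eq = 893.9 eq.
NaHCO₃ supplies 1 eq per mole → 893.9 mol.
Mass: 893.9 mol × 84 g/mol = 75,090 g.

75.1 kg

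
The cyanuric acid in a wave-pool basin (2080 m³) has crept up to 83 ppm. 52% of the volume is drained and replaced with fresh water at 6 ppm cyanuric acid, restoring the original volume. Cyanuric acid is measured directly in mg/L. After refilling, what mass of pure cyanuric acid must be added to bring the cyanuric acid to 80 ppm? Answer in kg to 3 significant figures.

77.0 kg

Volume: 2080 m³ = 2,080,000 L.
After draining 52% and refilling: 83 × 0.48 + 6 × 0.52 = 42.96 ppm.
Deficit to target: 80 − 42.96 = 37.04 mg/L.
Mass: 37.04 mg/L × 2,080,000 L = 77,040 g cyanuric acid.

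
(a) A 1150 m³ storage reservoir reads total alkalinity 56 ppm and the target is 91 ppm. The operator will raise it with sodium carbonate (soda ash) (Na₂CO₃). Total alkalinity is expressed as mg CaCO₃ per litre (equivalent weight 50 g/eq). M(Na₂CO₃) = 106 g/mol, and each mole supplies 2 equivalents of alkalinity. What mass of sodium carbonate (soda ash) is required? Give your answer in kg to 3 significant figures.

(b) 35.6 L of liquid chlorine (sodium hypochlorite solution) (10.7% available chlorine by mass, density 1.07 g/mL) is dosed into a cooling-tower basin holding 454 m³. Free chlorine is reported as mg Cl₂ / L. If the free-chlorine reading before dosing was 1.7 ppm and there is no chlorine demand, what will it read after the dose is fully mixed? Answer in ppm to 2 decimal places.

(a) Volume: 1150 m³ = 1,150,000 L.
(a) Alkalinity to add: (91 − 56) = 35 mg/L as CaCO₃ × 1,150,000 L = 40,250 g as CaCO₃.
(a) Equivalents: 40,250 g ÷ 50 g/eq = 805 eq.
(a) Each mole of Na₂CO₃ supplies 2 eq, so 805 / 2 = 402.5 mol.
(a) Mass: 402.5 mol × 106 g/mol = 42,660 g.

(b) Volume: 454 m³ = 454,000 L.
(b) Mass of solution: 35.6 L × 1000 mL/L × 1.07 g/mL = 38,090 g.
(b) Available chlorine delivered: 38,090 g × 0.107 = 4076 g as Cl₂.
(b) Concentration rise: 4076 g / 454,000 L = 8.978 mg/L = 8.98 ppm.
(b) Final FC: 1.7 + 8.98 = 10.68 ppm.

(a) 42.7 kg; (b) 10.68 ppm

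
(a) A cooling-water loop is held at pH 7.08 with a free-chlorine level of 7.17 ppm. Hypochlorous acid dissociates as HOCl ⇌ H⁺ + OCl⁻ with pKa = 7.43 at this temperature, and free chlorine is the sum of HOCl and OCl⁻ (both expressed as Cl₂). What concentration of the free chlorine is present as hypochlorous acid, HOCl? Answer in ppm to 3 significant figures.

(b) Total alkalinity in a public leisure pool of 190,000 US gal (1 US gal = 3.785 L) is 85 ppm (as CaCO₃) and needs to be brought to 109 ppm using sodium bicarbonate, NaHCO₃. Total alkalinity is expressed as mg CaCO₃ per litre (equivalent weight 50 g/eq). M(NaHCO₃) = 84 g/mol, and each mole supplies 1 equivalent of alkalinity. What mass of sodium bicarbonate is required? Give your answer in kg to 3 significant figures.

(a) [OCl⁻]/[HOCl] = 10^(pH − pKa) = 10^(7.08 − 7.43) = 10^-0.35 = 0.4467.
(a) Fraction as HOCl = 1 / (1 + 0.4467) = 0.6912.
(a) HOCl = 0.6912 × 7.17 ppm = 4.956 ppm.

(b) Volume: 190,000 US gal × 3.785 L/gal = 719,150 L.
(b) Alkalinity to add: (109 − 85) = 24 mg/L as CaCO₃ × 719,150 L = 17,260 g as CaCO₃.
(b) Equivalents: 17,260 g ÷ 50 g/eq = 345.2 eq.
(b) NaHCO₃ supplies 1 eq per mole → 345.2 mol.
(b) Mass: 345.2 mol × 84 g/mol = 29,000 g.

(a) 4.96 ppm; (b) 29.0 kg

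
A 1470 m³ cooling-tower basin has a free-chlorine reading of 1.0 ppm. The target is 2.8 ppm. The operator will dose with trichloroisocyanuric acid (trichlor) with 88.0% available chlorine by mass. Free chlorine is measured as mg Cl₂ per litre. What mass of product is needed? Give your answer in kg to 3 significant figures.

3.01 kg

Volume: 1470 m³ = 1,470,000 L.
Chlorine deficit: 2.8 − 1.0 = 1.8 ppm = 1.8 mg/L as Cl₂.
Cl₂ equivalent needed: 1.8 mg/L × 1,470,000 L = 2,646,000 mg = 2646 g.
Product at 88.0% available chlorine: 2646 / 0.88 = 3007 g.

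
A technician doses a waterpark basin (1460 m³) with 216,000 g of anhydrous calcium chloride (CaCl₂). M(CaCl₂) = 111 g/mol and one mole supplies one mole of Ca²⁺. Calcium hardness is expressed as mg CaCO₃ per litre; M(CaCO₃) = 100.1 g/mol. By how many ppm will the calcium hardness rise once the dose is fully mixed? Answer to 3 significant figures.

Volume: 1460 m³ = 1,460,000 L.
Moles of Ca²⁺: 216,000 g ÷ 111 g/mol = 1946 mol.
As CaCO₃: 1946 mol × 100.1 g/mol = 194,800 g.
Rise: 194,800 g / 1,460,000 L × 1000 = 133.4 mg/L.

133 ppm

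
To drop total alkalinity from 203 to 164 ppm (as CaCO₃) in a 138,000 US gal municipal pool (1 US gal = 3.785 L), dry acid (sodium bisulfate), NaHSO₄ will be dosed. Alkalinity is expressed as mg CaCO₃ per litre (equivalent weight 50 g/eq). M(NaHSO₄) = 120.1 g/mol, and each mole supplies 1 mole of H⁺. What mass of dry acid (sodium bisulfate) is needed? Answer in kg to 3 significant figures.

48.9 kg

Volume: 138,000 US gal × 3.785 L/gal = 522,330 L.
Alkalinity to neutralize: (203 − 164) = 39 mg/L as CaCO₃ × 522,330 L = 20,370 g as CaCO₃.
Equivalents of H⁺ required: 20,370 ÷ 50 g/eq = 407.4 eq = 407.4 mol NaHSO₄.
Mass of NaHSO₄: 407.4 × 120.1 = 48,930 g.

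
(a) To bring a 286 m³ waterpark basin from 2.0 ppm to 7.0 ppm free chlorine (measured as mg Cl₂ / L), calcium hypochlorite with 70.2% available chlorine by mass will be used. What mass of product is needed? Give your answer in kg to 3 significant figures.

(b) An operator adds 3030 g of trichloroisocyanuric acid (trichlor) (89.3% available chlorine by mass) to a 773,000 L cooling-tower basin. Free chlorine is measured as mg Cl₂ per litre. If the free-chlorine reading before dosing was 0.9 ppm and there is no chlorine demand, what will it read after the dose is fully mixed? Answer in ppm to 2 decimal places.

(a) 2.04 kg; (b) 4.40 ppm

(a) Volume: 286 m³ = 286,000 L.
(a) Chlorine deficit: 7.0 − 2.0 = 5 ppm = 5 mg/L as Cl₂.
(a) Cl₂ equivalent needed: 5 mg/L × 286,000 L = 1,430,000 mg = 1430 g.
(a) Product at 70.2% available chlorine: 1430 / 0.702 = 2037 g.

(b) Available chlorine delivered: 3030 g × 0.893 = 2706 g as Cl₂.
(b) Concentration rise: 2706 g / 773,000 L = 3.5 mg/L = 3.50 ppm.
(b) Final FC: 0.9 + 3.50 = 4.40 ppm.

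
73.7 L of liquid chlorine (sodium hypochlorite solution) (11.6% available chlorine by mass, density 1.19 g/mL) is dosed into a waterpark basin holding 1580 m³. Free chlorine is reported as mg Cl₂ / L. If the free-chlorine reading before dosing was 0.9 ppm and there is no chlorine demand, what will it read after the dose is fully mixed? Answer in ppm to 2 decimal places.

7.34 ppm

Volume: 1580 m³ = 1,580,000 L.
Mass of solution: 73.7 L × 1000 mL/L × 1.19 g/mL = 87,700 g.
Available chlorine delivered: 87,700 g × 0.116 = 10,170 g as Cl₂.
Concentration rise: 10,170 g / 1,580,000 L = 6.439 mg/L = 6.44 ppm.
Final FC: 0.9 + 6.44 = 7.34 ppm.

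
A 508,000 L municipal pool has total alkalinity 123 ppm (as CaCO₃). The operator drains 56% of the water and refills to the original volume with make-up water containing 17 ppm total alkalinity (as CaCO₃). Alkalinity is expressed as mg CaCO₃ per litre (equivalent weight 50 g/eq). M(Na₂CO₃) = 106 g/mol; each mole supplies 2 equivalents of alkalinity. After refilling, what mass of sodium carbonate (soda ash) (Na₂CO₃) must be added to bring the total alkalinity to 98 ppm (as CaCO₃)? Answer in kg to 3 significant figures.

18.5 kg

After draining 56% and refilling: 123 × 0.44 + 17 × 0.56 = 63.64 ppm.
Deficit to target: 98 − 63.64 = 34.36 mg/L.
As CaCO₃: 34.36 mg/L × 508,000 L = 17,450 g; ÷ 50 g/eq ÷ 2 = 174.5 mol Na₂CO₃.
Mass: 174.5 × 106 = 18,500 g.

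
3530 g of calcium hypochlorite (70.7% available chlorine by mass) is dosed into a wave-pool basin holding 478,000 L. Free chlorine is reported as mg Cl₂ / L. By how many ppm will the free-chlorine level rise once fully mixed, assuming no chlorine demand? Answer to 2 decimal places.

Available chlorine delivered: 3530 g × 0.707 = 2496 g as Cl₂.
Concentration rise: 2496 g / 478,000 L = 5.221 mg/L = 5.22 ppm.

5.22 ppm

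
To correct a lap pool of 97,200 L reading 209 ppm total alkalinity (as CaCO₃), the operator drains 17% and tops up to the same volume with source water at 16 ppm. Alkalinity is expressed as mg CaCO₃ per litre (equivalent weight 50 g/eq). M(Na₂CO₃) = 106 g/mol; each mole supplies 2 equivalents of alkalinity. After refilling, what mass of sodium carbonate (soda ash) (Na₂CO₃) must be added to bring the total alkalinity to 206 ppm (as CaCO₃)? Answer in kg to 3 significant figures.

3.07 kg

After draining 17% and refilling: 209 × 0.83 + 16 × 0.17 = 176.19 ppm.
Deficit to target: 206 − 176.19 = 29.81 mg/L.
As CaCO₃: 29.81 mg/L × 97,200 L = 2898 g; ÷ 50 g/eq ÷ 2 = 28.98 mol Na₂CO₃.
Mass: 28.98 × 106 = 3071 g.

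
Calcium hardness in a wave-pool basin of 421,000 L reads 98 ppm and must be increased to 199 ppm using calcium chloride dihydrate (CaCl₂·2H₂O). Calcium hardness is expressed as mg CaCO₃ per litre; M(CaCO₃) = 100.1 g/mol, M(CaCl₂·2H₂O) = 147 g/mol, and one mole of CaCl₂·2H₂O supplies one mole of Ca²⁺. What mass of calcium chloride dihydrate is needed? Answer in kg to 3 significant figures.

Hardness to add: (199 − 98) = 101 mg/L as CaCO₃ × 421,000 L = 42,520 g as CaCO₃.
Moles of Ca²⁺ (1 mol Ca²⁺ ≡ 1 mol CaCO₃): 42,520 / 100.1 g/mol = 424.8 mol.
Mass of CaCl₂·2H₂O: 424.8 × 147 = 62,440 g.

62.4 kg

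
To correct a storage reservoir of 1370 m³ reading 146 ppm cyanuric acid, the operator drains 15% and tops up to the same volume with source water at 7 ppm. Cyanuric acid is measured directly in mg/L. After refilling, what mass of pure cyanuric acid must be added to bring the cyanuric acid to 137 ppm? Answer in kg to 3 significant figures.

Volume: 1370 m³ = 1,370,000 L.
After draining 15% and refilling: 146 × 0.85 + 7 × 0.15 = 125.15 ppm.
Deficit to target: 137 − 125.15 = 11.85 mg/L.
Mass: 11.85 mg/L × 1,370,000 L = 16,230 g cyanuric acid.

16.2 kg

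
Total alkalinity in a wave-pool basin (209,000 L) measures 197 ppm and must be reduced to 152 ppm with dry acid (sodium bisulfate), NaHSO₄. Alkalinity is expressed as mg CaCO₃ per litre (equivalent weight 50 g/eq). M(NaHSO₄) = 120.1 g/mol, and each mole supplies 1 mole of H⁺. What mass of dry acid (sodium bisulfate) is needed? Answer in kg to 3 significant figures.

22.6 kg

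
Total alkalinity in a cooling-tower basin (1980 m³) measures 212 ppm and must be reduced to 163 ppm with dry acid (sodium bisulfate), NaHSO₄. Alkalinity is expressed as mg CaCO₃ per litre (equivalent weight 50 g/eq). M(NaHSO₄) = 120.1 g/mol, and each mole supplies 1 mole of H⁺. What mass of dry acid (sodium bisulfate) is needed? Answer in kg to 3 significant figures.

233 kg

Volume: 1980 m³ = 1,980,000 L.
Alkalinity to neutralize: (212 − 163) = 49 mg/L as CaCO₃ × 1,980,000 L = 97,020 g as CaCO₃.
Equivalents of H⁺ required: 97,020 ÷ 50 g/eq = 1940 eq = 1940 mol NaHSO₄.
Mass of NaHSO₄: 1940 × 120.1 = 233,000 g.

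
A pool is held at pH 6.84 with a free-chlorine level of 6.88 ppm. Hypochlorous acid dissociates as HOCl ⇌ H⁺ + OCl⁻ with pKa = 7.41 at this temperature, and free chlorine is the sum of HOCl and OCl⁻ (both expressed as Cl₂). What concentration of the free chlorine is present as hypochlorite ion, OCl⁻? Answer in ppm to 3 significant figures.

1.46 ppm

[OCl⁻]/[HOCl] = 10^(pH − pKa) = 10^(6.84 − 7.41) = 10^-0.57 = 0.2692.
Fraction as HOCl = 1 / (1 + 0.2692) = 0.7879.
OCl⁻ = (1 − 0.7879) × 6.88 ppm = 1.459 ppm.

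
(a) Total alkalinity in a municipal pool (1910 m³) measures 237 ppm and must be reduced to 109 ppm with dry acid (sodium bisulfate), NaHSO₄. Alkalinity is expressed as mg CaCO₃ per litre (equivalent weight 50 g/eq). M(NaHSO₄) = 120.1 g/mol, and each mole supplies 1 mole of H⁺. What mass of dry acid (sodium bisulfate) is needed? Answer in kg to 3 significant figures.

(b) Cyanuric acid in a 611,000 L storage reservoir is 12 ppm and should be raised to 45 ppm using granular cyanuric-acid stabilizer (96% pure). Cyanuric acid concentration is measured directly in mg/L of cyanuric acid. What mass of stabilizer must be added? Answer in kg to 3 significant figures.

(a) 587 kg; (b) 21.0 kg

(a) Volume: 1910 m³ = 1,910,000 L.
(a) Alkalinity to neutralize: (237 − 109) = 128 mg/L as CaCO₃ × 1,910,000 L = 244,500 g as CaCO₃.
(a) Equivalents of H⁺ required: 244,500 ÷ 50 g/eq = 4890 eq = 4890 mol NaHSO₄.
(a) Mass of NaHSO₄: 4890 × 120.1 = 587,200 g.

(b) CYA to add: (45 − 12) = 33 mg/L × 611,000 L = 20,160 g cyanuric acid.
(b) At 96% purity: 20,160 / 0.96 = 21,000 g product.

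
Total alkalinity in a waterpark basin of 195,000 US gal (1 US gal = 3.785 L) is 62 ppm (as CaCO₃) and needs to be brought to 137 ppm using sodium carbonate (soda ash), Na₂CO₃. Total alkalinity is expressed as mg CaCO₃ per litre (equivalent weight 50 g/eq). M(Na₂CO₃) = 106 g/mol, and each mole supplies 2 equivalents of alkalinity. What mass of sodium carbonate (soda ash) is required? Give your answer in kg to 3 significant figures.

58.7 kg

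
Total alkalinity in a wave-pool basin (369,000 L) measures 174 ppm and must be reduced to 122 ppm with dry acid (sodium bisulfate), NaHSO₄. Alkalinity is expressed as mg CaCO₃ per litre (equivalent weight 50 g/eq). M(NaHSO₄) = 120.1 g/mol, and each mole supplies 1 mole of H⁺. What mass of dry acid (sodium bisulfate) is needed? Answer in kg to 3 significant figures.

Alkalinity to neutralize: (174 − 122) = 52 mg/L as CaCO₃ × 369,000 L = 19,190 g as CaCO₃.
Equivalents of H⁺ required: 19,190 ÷ 50 g/eq = 383.8 eq = 383.8 mol NaHSO₄.
Mass of NaHSO₄: 383.8 × 120.1 = 46,090 g.

46.1 kg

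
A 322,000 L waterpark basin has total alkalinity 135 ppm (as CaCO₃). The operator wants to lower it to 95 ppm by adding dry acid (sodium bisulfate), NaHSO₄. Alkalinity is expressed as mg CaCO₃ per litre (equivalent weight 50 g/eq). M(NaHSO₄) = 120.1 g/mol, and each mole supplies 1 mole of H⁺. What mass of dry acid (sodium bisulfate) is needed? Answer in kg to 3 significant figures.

30.9 kg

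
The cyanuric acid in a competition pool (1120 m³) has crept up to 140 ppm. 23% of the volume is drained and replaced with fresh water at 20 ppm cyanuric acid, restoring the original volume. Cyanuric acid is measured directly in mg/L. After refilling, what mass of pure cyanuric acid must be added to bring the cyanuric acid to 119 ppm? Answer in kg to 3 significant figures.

7.39 kg

Volume: 1120 m³ = 1,120,000 L.
After draining 23% and refilling: 140 × 0.77 + 20 × 0.23 = 112.4 ppm.
Deficit to target: 119 − 112.4 = 6.6 mg/L.
Mass: 6.6 mg/L × 1,120,000 L = 7392 g cyanuric acid.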